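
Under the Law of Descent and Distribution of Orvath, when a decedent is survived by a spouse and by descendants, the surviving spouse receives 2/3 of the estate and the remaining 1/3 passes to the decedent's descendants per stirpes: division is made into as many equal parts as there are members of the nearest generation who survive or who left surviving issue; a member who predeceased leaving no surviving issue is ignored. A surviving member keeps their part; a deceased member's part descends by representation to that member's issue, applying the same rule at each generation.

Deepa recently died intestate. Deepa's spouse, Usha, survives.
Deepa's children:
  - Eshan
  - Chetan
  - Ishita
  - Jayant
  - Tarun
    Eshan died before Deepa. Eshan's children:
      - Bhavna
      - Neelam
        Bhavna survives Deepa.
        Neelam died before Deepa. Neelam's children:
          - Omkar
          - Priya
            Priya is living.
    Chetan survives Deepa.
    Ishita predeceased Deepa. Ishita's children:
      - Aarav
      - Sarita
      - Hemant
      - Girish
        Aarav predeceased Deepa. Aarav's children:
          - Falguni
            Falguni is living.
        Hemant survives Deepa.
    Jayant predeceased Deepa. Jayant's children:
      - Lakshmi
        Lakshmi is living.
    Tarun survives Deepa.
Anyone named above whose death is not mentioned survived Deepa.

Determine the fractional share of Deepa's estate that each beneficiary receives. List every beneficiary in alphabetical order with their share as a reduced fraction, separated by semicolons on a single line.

Usha, as surviving spouse, takes 2/3.
The remaining 1/3 passes to Deepa's descendants per stirpes.
The 1/3 is divided into 5 equal shares of 1/15 among Eshan, Chetan, Ishita, Jayant, Tarun.
Eshan predeceased; the 1/15 allotted to Eshan's branch passes to Eshan's issue by representation.
The 1/15 is divided into 2 equal shares of 1/30 among Bhavna, Neelam.
Bhavna is living and takes 1/30.
Neelam predeceased; the 1/30 allotted to Neelam's branch passes to Neelam's issue by representation.
The 1/30 is divided into 2 equal shares of 1/60 among Omkar, Priya.
Omkar is living and takes 1/60.
Priya is living and takes 1/60.
Chetan is living and takes 1/15.
Ishita predeceased; the 1/15 allotted to Ishita's branch passes to Ishita's issue by representation.
The 1/15 is divided into 4 equal shares of 1/60 among Aarav, Sarita, Hemant, Girish.
Aarav predeceased; the 1/60 allotted to Aarav's branch passes to Aarav's issue by representation.
Falguni is the sole taker at this level and receives the full 1/60.
Sarita is living and takes 1/60.
Hemant is living and takes 1/60.
Girish is living and takes 1/60.
Jayant predeceased; the 1/15 allotted to Jayant's branch passes to Jayant's issue by representation.
Lakshmi is the sole taker at this level and receives the full 1/15.
Tarun is living and takes 1/15.

Bhavna 1/30; Chetan 1/15; Falguni 1/60; Girish 1/60; Hemant 1/60; Lakshmi 1/15; Omkar 1/60; Priya 1/60; Sarita 1/60; Tarun 1/15; Usha 2/3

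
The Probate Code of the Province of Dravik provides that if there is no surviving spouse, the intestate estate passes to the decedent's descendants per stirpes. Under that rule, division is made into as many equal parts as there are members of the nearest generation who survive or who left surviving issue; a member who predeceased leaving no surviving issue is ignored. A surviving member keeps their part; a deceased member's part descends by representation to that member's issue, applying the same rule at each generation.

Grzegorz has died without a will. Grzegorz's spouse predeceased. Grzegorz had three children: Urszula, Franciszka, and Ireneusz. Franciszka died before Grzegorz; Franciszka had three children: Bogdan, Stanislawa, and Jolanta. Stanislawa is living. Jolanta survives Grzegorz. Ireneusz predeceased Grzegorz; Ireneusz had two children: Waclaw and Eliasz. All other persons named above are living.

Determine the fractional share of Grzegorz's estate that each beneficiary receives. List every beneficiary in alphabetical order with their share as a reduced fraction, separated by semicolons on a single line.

There is no surviving spouse, so the entire estate passes to Grzegorz's descendants per stirpes.
The estate is divided into 3 equal shares of 1/3 among Urszula, Franciszka, Ireneusz.
Urszula is living and takes 1/3.
Franciszka predeceased; the 1/3 allotted to Franciszka's branch passes to Franciszka's issue by representation.
The 1/3 is divided into 3 equal shares of 1/9 among Bogdan, Stanislawa, Jolanta.
Bogdan is living and takes 1/9.
Stanislawa is living and takes 1/9.
Jolanta is living and takes 1/9.
Ireneusz predeceased; the 1/3 allotted to Ireneusz's branch passes to Ireneusz's issue by representation.
The 1/3 is divided into 2 equal shares of 1/6 among Waclaw, Eliasz.
Waclaw is living and takes 1/6.
Eliasz is living and takes 1/6.

Bogdan 1/9; Eliasz 1/6; Jolanta 1/9; Stanislawa 1/9; Urszula 1/3; Waclaw 1/6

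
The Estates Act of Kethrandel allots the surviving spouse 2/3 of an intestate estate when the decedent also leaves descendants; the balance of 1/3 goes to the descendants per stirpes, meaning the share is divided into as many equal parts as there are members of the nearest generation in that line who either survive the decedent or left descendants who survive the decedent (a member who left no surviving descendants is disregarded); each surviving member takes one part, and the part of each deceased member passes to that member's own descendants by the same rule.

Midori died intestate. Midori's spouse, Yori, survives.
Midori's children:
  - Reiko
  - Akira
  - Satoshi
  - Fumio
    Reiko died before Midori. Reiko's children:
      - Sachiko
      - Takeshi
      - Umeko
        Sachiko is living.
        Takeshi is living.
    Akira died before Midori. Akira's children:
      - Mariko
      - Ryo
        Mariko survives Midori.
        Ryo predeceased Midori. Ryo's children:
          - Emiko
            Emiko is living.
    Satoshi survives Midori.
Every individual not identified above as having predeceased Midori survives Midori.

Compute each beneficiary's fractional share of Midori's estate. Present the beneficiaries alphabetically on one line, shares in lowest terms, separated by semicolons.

Emiko 1/24; Fumio 1/12; Mariko 1/24; Sachiko 1/36; Satoshi 1/12; Takeshi 1/36; Umeko 1/36; Yori 2/3

Yori, as surviving spouse, takes 2/3.
The remaining 1/3 passes to Midori's descendants per stirpes.
The 1/3 is divided into 4 equal shares of 1/12 among Reiko, Akira, Satoshi, Fumio.
Reiko predeceased; the 1/12 allotted to Reiko's branch passes to Reiko's issue by representation.
The 1/12 is divided into 3 equal shares of 1/36 among Sachiko, Takeshi, Umeko.
Sachiko is living and takes 1/36.
Takeshi is living and takes 1/36.
Umeko is living and takes 1/36.
Akira predeceased; the 1/12 allotted to Akira's branch passes to Akira's issue by representation.
The 1/12 is divided into 2 equal shares of 1/24 among Mariko, Ryo.
Mariko is living and takes 1/24.
Ryo predeceased; the 1/24 allotted to Ryo's branch passes to Ryo's issue by representation.
Emiko is the sole taker at this level and receives the full 1/24.
Satoshi is living and takes 1/12.
Fumio is living and takes 1/12.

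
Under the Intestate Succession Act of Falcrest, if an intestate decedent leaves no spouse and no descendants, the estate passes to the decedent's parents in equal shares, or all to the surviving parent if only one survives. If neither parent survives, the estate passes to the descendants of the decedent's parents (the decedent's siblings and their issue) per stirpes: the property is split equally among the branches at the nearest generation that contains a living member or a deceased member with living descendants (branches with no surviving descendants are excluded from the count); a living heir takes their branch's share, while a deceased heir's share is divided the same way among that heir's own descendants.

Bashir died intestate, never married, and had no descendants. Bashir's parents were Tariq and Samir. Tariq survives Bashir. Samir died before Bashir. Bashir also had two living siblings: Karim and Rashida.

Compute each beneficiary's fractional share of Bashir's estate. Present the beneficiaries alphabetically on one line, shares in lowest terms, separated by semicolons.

Only one parent, Tariq, survives, so Tariq takes the entire estate. The siblings take nothing because a surviving parent has priority.

Tariq 1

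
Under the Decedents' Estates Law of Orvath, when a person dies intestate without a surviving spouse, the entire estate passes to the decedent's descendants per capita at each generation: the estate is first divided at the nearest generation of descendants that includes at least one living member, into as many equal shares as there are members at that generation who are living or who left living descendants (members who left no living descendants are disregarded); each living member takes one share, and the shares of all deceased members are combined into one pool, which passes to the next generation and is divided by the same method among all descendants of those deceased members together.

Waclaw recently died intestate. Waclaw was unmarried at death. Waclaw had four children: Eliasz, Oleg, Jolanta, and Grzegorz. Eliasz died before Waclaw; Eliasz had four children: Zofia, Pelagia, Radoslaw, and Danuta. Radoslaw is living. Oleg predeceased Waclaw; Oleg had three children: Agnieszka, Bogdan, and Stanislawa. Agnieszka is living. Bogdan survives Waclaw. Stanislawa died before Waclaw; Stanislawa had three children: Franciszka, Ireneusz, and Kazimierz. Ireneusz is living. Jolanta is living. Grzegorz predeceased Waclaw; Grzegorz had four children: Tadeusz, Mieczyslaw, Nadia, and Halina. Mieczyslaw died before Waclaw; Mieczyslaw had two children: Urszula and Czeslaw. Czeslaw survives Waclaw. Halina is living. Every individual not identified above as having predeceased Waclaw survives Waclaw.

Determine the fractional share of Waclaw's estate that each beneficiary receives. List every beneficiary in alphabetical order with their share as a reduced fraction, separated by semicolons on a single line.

Agnieszka 3/44; Bogdan 3/44; Czeslaw 3/110; Danuta 3/44; Franciszka 3/110; Halina 3/44; Ireneusz 3/110; Jolanta 1/4; Kazimierz 3/110; Nadia 3/44; Pelagia 3/44; Radoslaw 3/44; Tadeusz 3/44; Urszula 3/110; Zofia 3/44

There is no surviving spouse, so the entire estate passes to Waclaw's descendants per capita at each generation.
At generation 1 (Eliasz, Oleg, Jolanta, Grzegorz) there are 4 shares of (1)/4 = 1/4 each.
Living: Jolanta — each takes 1/4.
Deceased: Eliasz, Oleg, and Grzegorz. Their combined 3/4 is pooled and carried to generation 2.
At generation 2 (Zofia, Pelagia, Radoslaw, Danuta, Agnieszka, Bogdan, Stanislawa, Tadeusz, Mieczyslaw, Nadia, Halina) there are 11 shares of (3/4)/11 = 3/44 each.
Living: Zofia, Pelagia, Radoslaw, Danuta, Agnieszka, Bogdan, Tadeusz, Nadia, and Halina — each takes 3/44.
Deceased: Stanislawa and Mieczyslaw. Their combined 3/22 is pooled and carried to generation 3.
At generation 3 (Franciszka, Ireneusz, Kazimierz, Urszula, Czeslaw) there are 5 shares of (3/22)/5 = 3/110 each.
Living: Franciszka, Ireneusz, Kazimierz, Urszula, and Czeslaw — each takes 3/110.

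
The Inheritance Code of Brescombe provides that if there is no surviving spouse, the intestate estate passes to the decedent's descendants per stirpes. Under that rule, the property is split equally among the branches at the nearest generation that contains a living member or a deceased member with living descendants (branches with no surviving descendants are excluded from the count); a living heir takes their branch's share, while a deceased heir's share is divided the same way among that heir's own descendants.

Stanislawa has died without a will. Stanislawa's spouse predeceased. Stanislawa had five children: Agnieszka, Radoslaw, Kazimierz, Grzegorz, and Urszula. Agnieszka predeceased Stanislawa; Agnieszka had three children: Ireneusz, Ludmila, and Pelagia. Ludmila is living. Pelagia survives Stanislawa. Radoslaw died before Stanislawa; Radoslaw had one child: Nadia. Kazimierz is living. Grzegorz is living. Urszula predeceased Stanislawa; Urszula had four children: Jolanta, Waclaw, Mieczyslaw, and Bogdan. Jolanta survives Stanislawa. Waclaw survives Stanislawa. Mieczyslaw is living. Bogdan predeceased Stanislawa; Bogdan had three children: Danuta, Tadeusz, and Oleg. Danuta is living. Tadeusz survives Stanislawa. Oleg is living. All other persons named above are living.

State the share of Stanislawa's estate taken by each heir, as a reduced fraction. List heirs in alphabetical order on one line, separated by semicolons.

Danuta 1/60; Grzegorz 1/5; Ireneusz 1/15; Jolanta 1/20; Kazimierz 1/5; Ludmila 1/15; Mieczyslaw 1/20; Nadia 1/5; Oleg 1/60; Pelagia 1/15; Tadeusz 1/60; Waclaw 1/20

There is no surviving spouse, so the entire estate passes to Stanislawa's descendants per stirpes.
The estate is divided into 5 equal shares of 1/5 among Agnieszka, Radoslaw, Kazimierz, Grzegorz, Urszula.
Agnieszka predeceased; the 1/5 allotted to Agnieszka's branch passes to Agnieszka's issue by representation.
The 1/5 is divided into 3 equal shares of 1/15 among Ireneusz, Ludmila, Pelagia.
Ireneusz is living and takes 1/15.
Ludmila is living and takes 1/15.
Pelagia is living and takes 1/15.
Radoslaw predeceased; the 1/5 allotted to Radoslaw's branch passes to Radoslaw's issue by representation.
Nadia is the sole taker at this level and receives the full 1/5.
Kazimierz is living and takes 1/5.
Grzegorz is living and takes 1/5.
Urszula predeceased; the 1/5 allotted to Urszula's branch passes to Urszula's issue by representation.
The 1/5 is divided into 4 equal shares of 1/20 among Jolanta, Waclaw, Mieczyslaw, Bogdan.
Jolanta is living and takes 1/20.
Waclaw is living and takes 1/20.
Mieczyslaw is living and takes 1/20.
Bogdan predeceased; the 1/20 allotted to Bogdan's branch passes to Bogdan's issue by representation.
The 1/20 is divided into 3 equal shares of 1/60 among Danuta, Tadeusz, Oleg.
Danuta is living and takes 1/60.
Tadeusz is living and takes 1/60.
Oleg is living and takes 1/60.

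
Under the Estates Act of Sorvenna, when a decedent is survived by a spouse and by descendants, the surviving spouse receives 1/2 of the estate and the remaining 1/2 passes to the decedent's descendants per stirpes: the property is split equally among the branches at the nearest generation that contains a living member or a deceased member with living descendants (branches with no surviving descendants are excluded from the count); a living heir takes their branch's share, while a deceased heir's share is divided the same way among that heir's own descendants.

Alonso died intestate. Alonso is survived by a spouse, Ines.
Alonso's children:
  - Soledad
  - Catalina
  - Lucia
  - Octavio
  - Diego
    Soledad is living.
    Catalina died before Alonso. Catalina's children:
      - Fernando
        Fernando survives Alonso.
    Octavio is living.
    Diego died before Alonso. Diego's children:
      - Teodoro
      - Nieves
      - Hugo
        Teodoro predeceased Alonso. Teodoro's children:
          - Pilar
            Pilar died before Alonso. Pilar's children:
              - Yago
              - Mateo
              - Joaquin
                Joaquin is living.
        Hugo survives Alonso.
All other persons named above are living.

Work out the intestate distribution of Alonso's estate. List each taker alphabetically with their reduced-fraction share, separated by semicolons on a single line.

Fernando 1/10; Hugo 1/30; Ines 1/2; Joaquin 1/90; Lucia 1/10; Mateo 1/90; Nieves 1/30; Octavio 1/10; Soledad 1/10; Yago 1/90

Ines, as surviving spouse, takes 1/2.
The remaining 1/2 passes to Alonso's descendants per stirpes.
The 1/2 is divided into 5 equal shares of 1/10 among Soledad, Catalina, Lucia, Octavio, Diego.
Soledad is living and takes 1/10.
Catalina predeceased; the 1/10 allotted to Catalina's branch passes to Catalina's issue by representation.
Fernando is the sole taker at this level and receives the full 1/10.
Lucia is living and takes 1/10.
Octavio is living and takes 1/10.
Diego predeceased; the 1/10 allotted to Diego's branch passes to Diego's issue by representation.
The 1/10 is divided into 3 equal shares of 1/30 among Teodoro, Nieves, Hugo.
Teodoro predeceased; the 1/30 allotted to Teodoro's branch passes to Teodoro's issue by representation.
Pilar's line is the sole branch at this level, so the full 1/30 passes to Pilar's issue by representation.
The 1/30 is divided into 3 equal shares of 1/90 among Yago, Mateo, Joaquin.
Yago is living and takes 1/90.
Mateo is living and takes 1/90.
Joaquin is living and takes 1/90.
Nieves is living and takes 1/30.
Hugo is living and takes 1/30.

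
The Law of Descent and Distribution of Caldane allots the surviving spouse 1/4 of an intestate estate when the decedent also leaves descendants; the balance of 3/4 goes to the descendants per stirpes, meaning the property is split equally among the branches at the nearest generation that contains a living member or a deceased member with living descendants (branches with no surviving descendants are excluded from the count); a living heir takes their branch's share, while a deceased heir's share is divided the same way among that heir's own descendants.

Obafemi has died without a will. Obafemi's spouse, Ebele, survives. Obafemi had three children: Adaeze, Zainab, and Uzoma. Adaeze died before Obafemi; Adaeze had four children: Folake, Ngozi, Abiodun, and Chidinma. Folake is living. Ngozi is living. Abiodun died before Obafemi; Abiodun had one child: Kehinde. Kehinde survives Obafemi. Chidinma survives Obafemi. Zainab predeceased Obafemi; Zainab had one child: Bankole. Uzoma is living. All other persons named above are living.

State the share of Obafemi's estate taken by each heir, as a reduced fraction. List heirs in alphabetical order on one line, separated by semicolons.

Bankole 1/4; Chidinma 1/16; Ebele 1/4; Folake 1/16; Kehinde 1/16; Ngozi 1/16; Uzoma 1/4

Ebele, as surviving spouse, takes 1/4.
The remaining 3/4 passes to Obafemi's descendants per stirpes.
The 3/4 is divided into 3 equal shares of 1/4 among Adaeze, Zainab, Uzoma.
Adaeze predeceased; the 1/4 allotted to Adaeze's branch passes to Adaeze's issue by representation.
The 1/4 is divided into 4 equal shares of 1/16 among Folake, Ngozi, Abiodun, Chidinma.
Folake is living and takes 1/16.
Ngozi is living and takes 1/16.
Abiodun predeceased; the 1/16 allotted to Abiodun's branch passes to Abiodun's issue by representation.
Kehinde is the sole taker at this level and receives the full 1/16.
Chidinma is living and takes 1/16.
Zainab predeceased; the 1/4 allotted to Zainab's branch passes to Zainab's issue by representation.
Bankole is the sole taker at this level and receives the full 1/4.
Uzoma is living and takes 1/4.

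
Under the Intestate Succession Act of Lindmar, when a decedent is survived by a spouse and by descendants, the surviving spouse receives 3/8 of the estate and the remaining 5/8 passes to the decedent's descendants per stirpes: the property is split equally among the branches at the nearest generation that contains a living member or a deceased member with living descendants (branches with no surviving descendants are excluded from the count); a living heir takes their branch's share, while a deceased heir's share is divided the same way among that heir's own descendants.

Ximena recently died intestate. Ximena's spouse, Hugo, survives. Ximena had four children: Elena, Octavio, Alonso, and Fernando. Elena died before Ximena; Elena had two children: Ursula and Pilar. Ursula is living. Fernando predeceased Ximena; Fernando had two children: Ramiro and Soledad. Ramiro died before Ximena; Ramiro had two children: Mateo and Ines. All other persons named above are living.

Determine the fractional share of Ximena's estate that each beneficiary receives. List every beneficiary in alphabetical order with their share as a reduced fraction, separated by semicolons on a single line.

Hugo, as surviving spouse, takes 3/8.
The remaining 5/8 passes to Ximena's descendants per stirpes.
The 5/8 is divided into 4 equal shares of 5/32 among Elena, Octavio, Alonso, Fernando.
Elena predeceased; the 5/32 allotted to Elena's branch passes to Elena's issue by representation.
The 5/32 is divided into 2 equal shares of 5/64 among Ursula, Pilar.
Ursula is living and takes 5/64.
Pilar is living and takes 5/64.
Octavio is living and takes 5/32.
Alonso is living and takes 5/32.
Fernando predeceased; the 5/32 allotted to Fernando's branch passes to Fernando's issue by representation.
The 5/32 is divided into 2 equal shares of 5/64 among Ramiro, Soledad.
Ramiro predeceased; the 5/64 allotted to Ramiro's branch passes to Ramiro's issue by representation.
The 5/64 is divided into 2 equal shares of 5/128 among Mateo, Ines.
Mateo is living and takes 5/128.
Ines is living and takes 5/128.
Soledad is living and takes 5/64.

Alonso 5/32; Hugo 3/8; Ines 5/128; Mateo 5/128; Octavio 5/32; Pilar 5/64; Soledad 5/64; Ursula 5/64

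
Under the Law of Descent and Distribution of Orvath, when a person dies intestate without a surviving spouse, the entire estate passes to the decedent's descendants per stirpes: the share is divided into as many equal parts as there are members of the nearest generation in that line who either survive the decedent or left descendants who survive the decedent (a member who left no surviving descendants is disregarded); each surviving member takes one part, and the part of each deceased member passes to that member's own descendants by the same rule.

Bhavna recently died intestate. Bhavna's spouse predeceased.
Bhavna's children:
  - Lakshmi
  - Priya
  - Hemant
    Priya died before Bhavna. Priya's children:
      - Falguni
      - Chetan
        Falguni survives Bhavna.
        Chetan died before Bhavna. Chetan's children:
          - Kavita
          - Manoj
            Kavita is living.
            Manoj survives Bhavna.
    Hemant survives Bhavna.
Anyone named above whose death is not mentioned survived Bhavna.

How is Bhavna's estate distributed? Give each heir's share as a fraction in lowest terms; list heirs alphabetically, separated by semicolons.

Falguni 1/6; Hemant 1/3; Kavita 1/12; Lakshmi 1/3; Manoj 1/12

There is no surviving spouse, so the entire estate passes to Bhavna's descendants per stirpes.
The estate is divided into 3 equal shares of 1/3 among Lakshmi, Priya, Hemant.
Lakshmi is living and takes 1/3.
Priya predeceased; the 1/3 allotted to Priya's branch passes to Priya's issue by representation.
The 1/3 is divided into 2 equal shares of 1/6 among Falguni, Chetan.
Falguni is living and takes 1/6.
Chetan predeceased; the 1/6 allotted to Chetan's branch passes to Chetan's issue by representation.
The 1/6 is divided into 2 equal shares of 1/12 among Kavita, Manoj.
Kavita is living and takes 1/12.
Manoj is living and takes 1/12.
Hemant is living and takes 1/3.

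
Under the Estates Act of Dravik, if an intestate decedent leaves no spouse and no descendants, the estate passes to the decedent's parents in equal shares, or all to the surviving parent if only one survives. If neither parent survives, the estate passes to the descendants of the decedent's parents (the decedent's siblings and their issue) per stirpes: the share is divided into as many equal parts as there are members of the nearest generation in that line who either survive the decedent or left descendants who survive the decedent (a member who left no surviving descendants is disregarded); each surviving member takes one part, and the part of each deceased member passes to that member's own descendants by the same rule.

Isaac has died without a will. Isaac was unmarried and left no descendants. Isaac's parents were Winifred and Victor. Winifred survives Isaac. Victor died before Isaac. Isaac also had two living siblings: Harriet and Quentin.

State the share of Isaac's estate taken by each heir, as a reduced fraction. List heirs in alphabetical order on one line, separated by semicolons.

Winifred 1

Only one parent, Winifred, survives, so Winifred takes the entire estate. The siblings take nothing because a surviving parent has priority.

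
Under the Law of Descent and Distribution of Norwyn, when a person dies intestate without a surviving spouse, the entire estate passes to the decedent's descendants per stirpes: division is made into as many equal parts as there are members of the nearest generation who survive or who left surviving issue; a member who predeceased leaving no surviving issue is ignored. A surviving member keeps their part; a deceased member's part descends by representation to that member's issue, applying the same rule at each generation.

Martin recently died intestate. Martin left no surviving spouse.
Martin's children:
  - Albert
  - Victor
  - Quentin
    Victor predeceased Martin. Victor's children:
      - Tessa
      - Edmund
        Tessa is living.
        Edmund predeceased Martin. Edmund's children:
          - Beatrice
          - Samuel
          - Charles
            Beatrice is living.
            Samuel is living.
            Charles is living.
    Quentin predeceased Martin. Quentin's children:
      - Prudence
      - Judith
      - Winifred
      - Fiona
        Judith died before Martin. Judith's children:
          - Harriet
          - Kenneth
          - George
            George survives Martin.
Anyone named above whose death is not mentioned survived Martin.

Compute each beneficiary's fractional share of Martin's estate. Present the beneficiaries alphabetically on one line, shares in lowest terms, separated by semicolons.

There is no surviving spouse, so the entire estate passes to Martin's descendants per stirpes.
The estate is divided into 3 equal shares of 1/3 among Albert, Victor, Quentin.
Albert is living and takes 1/3.
Victor predeceased; the 1/3 allotted to Victor's branch passes to Victor's issue by representation.
The 1/3 is divided into 2 equal shares of 1/6 among Tessa, Edmund.
Tessa is living and takes 1/6.
Edmund predeceased; the 1/6 allotted to Edmund's branch passes to Edmund's issue by representation.
The 1/6 is divided into 3 equal shares of 1/18 among Beatrice, Samuel, Charles.
Beatrice is living and takes 1/18.
Samuel is living and takes 1/18.
Charles is living and takes 1/18.
Quentin predeceased; the 1/3 allotted to Quentin's branch passes to Quentin's issue by representation.
The 1/3 is divided into 4 equal shares of 1/12 among Prudence, Judith, Winifred, Fiona.
Prudence is living and takes 1/12.
Judith predeceased; the 1/12 allotted to Judith's branch passes to Judith's issue by representation.
The 1/12 is divided into 3 equal shares of 1/36 among Harriet, Kenneth, George.
Harriet is living and takes 1/36.
Kenneth is living and takes 1/36.
George is living and takes 1/36.
Winifred is living and takes 1/12.
Fiona is living and takes 1/12.

Albert 1/3; Beatrice 1/18; Charles 1/18; Fiona 1/12; George 1/36; Harriet 1/36; Kenneth 1/36; Prudence 1/12; Samuel 1/18; Tessa 1/6; Winifred 1/12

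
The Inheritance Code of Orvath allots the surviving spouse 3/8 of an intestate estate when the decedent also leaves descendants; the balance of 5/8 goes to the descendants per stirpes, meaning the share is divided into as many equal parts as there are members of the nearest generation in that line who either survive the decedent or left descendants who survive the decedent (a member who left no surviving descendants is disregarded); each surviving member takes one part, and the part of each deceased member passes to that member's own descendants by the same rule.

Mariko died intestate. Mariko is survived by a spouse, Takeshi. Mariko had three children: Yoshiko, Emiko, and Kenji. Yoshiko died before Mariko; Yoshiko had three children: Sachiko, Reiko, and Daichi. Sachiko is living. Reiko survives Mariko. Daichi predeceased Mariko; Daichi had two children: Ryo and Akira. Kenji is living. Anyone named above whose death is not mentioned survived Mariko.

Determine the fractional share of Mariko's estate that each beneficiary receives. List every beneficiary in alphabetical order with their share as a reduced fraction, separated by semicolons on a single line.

Akira 5/144; Emiko 5/24; Kenji 5/24; Reiko 5/72; Ryo 5/144; Sachiko 5/72; Takeshi 3/8

Takeshi, as surviving spouse, takes 3/8.
The remaining 5/8 passes to Mariko's descendants per stirpes.
The 5/8 is divided into 3 equal shares of 5/24 among Yoshiko, Emiko, Kenji.
Yoshiko predeceased; the 5/24 allotted to Yoshiko's branch passes to Yoshiko's issue by representation.
The 5/24 is divided into 3 equal shares of 5/72 among Sachiko, Reiko, Daichi.
Sachiko is living and takes 5/72.
Reiko is living and takes 5/72.
Daichi predeceased; the 5/72 allotted to Daichi's branch passes to Daichi's issue by representation.
The 5/72 is divided into 2 equal shares of 5/144 among Ryo, Akira.
Ryo is living and takes 5/144.
Akira is living and takes 5/144.
Emiko is living and takes 5/24.
Kenji is living and takes 5/24.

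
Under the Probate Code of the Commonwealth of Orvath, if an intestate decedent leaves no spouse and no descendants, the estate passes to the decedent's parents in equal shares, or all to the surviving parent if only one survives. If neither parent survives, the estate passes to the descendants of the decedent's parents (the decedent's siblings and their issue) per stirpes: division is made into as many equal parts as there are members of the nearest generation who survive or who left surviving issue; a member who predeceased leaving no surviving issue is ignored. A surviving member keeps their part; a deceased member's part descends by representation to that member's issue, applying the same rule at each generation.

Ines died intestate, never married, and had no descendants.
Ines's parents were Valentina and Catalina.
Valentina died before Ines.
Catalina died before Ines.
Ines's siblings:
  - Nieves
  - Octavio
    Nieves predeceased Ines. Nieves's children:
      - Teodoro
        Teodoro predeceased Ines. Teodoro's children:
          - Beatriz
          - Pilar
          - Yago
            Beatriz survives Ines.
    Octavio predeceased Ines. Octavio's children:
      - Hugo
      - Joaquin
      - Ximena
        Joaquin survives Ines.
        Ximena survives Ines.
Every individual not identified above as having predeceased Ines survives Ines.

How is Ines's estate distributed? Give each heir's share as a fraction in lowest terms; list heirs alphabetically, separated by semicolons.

Beatriz 1/6; Hugo 1/6; Joaquin 1/6; Pilar 1/6; Ximena 1/6; Yago 1/6

Neither parent survives and there are no descendants, so the estate passes to Ines's siblings and their issue per stirpes.
The estate is divided into 2 equal shares of 1/2 among Nieves, Octavio.
Nieves predeceased; the 1/2 allotted to Nieves's branch passes to Nieves's issue by representation.
Teodoro's line is the sole branch at this level, so the full 1/2 passes to Teodoro's issue by representation.
The 1/2 is divided into 3 equal shares of 1/6 among Beatriz, Pilar, Yago.
Beatriz is living and takes 1/6.
Pilar is living and takes 1/6.
Yago is living and takes 1/6.
Octavio predeceased; the 1/2 allotted to Octavio's branch passes to Octavio's issue by representation.
The 1/2 is divided into 3 equal shares of 1/6 among Hugo, Joaquin, Ximena.
Hugo is living and takes 1/6.
Joaquin is living and takes 1/6.
Ximena is living and takes 1/6.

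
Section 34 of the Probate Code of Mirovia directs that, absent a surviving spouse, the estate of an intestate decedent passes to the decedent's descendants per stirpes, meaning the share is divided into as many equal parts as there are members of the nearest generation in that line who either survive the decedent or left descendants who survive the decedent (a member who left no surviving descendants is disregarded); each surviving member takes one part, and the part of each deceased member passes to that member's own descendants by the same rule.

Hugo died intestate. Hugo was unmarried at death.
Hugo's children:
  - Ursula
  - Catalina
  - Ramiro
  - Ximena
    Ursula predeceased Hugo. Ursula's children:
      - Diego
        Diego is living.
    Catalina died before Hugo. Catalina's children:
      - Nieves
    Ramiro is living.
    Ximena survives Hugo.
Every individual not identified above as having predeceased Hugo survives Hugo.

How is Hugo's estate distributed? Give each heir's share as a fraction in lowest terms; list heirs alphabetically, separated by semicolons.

There is no surviving spouse, so the entire estate passes to Hugo's descendants per stirpes.
The estate is divided into 4 equal shares of 1/4 among Ursula, Catalina, Ramiro, Ximena.
Ursula predeceased; the 1/4 allotted to Ursula's branch passes to Ursula's issue by representation.
Diego is the sole taker at this level and receives the full 1/4.
Catalina predeceased; the 1/4 allotted to Catalina's branch passes to Catalina's issue by representation.
Nieves is the sole taker at this level and receives the full 1/4.
Ramiro is living and takes 1/4.
Ximena is living and takes 1/4.

Diego 1/4; Nieves 1/4; Ramiro 1/4; Ximena 1/4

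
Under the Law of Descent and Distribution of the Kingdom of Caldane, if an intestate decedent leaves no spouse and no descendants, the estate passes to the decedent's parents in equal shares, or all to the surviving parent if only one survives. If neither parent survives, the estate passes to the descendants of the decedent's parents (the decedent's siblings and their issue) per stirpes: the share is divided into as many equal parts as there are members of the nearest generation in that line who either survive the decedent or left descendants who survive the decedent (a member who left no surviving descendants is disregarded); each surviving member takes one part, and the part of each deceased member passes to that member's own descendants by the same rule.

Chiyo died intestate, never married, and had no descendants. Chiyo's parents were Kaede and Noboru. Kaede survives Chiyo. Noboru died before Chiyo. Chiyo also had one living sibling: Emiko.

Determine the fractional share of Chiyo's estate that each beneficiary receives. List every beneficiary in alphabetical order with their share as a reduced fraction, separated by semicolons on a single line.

Kaede 1

Only one parent, Kaede, survives, so Kaede takes the entire estate. The siblings take nothing because a surviving parent has priority.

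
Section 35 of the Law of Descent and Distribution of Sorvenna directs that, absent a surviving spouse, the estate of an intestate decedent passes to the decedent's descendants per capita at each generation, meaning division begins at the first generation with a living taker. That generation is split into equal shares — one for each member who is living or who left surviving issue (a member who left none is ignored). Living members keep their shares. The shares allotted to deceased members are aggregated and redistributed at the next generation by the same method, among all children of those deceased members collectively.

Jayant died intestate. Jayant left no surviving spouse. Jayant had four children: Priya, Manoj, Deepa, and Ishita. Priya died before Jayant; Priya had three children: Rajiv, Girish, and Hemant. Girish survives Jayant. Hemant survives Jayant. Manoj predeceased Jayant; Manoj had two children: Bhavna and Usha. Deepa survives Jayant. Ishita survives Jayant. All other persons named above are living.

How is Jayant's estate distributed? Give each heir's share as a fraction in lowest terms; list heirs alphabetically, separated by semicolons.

There is no surviving spouse, so the entire estate passes to Jayant's descendants per capita at each generation.
At generation 1 (Priya, Manoj, Deepa, Ishita) there are 4 shares of (1)/4 = 1/4 each.
Living: Deepa and Ishita — each takes 1/4.
Deceased: Priya and Manoj. Their combined 1/2 is pooled and carried to generation 2.
At generation 2 (Rajiv, Girish, Hemant, Bhavna, Usha) there are 5 shares of (1/2)/5 = 1/10 each.
Living: Rajiv, Girish, Hemant, Bhavna, and Usha — each takes 1/10.

Bhavna 1/10; Deepa 1/4; Girish 1/10; Hemant 1/10; Ishita 1/4; Rajiv 1/10; Usha 1/10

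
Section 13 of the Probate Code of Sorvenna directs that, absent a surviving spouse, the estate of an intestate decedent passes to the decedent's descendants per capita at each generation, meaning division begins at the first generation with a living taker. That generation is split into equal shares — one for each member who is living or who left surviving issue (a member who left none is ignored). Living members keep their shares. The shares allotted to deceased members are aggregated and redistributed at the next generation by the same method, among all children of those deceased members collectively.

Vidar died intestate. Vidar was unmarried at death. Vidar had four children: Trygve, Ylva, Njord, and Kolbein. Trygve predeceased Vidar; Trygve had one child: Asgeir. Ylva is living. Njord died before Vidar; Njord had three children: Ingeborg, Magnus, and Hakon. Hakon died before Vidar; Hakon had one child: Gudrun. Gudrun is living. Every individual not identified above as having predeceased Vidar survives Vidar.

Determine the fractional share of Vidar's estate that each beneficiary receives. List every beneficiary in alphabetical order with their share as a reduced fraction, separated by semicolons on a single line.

Asgeir 1/8; Gudrun 1/8; Ingeborg 1/8; Kolbein 1/4; Magnus 1/8; Ylva 1/4

There is no surviving spouse, so the entire estate passes to Vidar's descendants per capita at each generation.
At generation 1 (Trygve, Ylva, Njord, Kolbein) there are 4 shares of (1)/4 = 1/4 each.
Living: Ylva and Kolbein — each takes 1/4.
Deceased: Trygve and Njord. Their combined 1/2 is pooled and carried to generation 2.
At generation 2 (Asgeir, Ingeborg, Magnus, Hakon) there are 4 shares of (1/2)/4 = 1/8 each.
Living: Asgeir, Ingeborg, and Magnus — each takes 1/8.
Deceased: Hakon. That 1/8 share is carried to generation 3.
At generation 3 (Gudrun) there are 1 shares of (1/8)/1 = 1/8 each.
Living: Gudrun — each takes 1/8.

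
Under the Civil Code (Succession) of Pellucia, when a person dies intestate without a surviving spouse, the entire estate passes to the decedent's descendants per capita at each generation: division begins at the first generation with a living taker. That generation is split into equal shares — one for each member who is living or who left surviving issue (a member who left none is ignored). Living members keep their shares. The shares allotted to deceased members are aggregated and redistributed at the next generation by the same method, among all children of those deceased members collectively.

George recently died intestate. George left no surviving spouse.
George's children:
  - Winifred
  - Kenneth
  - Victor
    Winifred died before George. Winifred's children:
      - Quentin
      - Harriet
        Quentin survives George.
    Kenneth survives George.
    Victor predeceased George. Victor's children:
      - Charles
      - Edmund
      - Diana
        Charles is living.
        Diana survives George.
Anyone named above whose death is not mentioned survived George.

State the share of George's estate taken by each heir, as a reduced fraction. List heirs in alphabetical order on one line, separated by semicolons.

Charles 2/15; Diana 2/15; Edmund 2/15; Harriet 2/15; Kenneth 1/3; Quentin 2/15

There is no surviving spouse, so the entire estate passes to George's descendants per capita at each generation.
At generation 1 (Winifred, Kenneth, Victor) there are 3 shares of (1)/3 = 1/3 each.
Living: Kenneth — each takes 1/3.
Deceased: Winifred and Victor. Their combined 2/3 is pooled and carried to generation 2.
At generation 2 (Quentin, Harriet, Charles, Edmund, Diana) there are 5 shares of (2/3)/5 = 2/15 each.
Living: Quentin, Harriet, Charles, Edmund, and Diana — each takes 2/15.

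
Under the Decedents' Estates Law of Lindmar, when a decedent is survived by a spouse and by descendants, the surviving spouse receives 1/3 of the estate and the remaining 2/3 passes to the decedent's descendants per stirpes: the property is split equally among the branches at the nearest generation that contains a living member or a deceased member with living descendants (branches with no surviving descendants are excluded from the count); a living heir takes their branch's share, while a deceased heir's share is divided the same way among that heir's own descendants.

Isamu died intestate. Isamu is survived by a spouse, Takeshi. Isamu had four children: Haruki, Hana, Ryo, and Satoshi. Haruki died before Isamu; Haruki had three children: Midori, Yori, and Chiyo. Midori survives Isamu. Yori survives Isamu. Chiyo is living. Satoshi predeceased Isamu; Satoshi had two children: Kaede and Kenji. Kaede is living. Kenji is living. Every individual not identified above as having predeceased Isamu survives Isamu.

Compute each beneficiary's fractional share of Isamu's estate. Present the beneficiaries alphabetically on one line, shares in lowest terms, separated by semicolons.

Takeshi, as surviving spouse, takes 1/3.
The remaining 2/3 passes to Isamu's descendants per stirpes.
The 2/3 is divided into 4 equal shares of 1/6 among Haruki, Hana, Ryo, Satoshi.
Haruki predeceased; the 1/6 allotted to Haruki's branch passes to Haruki's issue by representation.
The 1/6 is divided into 3 equal shares of 1/18 among Midori, Yori, Chiyo.
Midori is living and takes 1/18.
Yori is living and takes 1/18.
Chiyo is living and takes 1/18.
Hana is living and takes 1/6.
Ryo is living and takes 1/6.
Satoshi predeceased; the 1/6 allotted to Satoshi's branch passes to Satoshi's issue by representation.
The 1/6 is divided into 2 equal shares of 1/12 among Kaede, Kenji.
Kaede is living and takes 1/12.
Kenji is living and takes 1/12.

Chiyo 1/18; Hana 1/6; Kaede 1/12; Kenji 1/12; Midori 1/18; Ryo 1/6; Takeshi 1/3; Yori 1/18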